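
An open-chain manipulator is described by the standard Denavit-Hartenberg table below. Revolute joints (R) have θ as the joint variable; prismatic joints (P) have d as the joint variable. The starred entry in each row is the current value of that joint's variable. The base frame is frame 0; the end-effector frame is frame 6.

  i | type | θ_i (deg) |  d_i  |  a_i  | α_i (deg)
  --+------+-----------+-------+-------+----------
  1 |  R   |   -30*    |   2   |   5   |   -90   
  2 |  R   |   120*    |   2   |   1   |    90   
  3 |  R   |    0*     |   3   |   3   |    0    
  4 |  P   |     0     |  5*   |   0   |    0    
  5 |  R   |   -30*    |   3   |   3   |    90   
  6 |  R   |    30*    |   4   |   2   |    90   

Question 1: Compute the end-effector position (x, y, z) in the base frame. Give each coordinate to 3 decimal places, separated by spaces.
8.775 -9.489 -9.281

after link 1: o_1 = (4.3301, -2.5000, 2.0000)
after link 2: o_2 = (4.8971, -0.5179, 1.1340)
after link 3: o_3 = (5.8481, -1.0670, -2.9641)
after link 4: o_4 = (9.5981, -3.2321, -5.4641)
after link 5: o_5 = (9.9731, -5.1806, -9.2141)
after link 6: o_6 = (8.7745, -9.4886, -9.2811)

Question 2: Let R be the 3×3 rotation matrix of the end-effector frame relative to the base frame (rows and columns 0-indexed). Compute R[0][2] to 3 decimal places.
-0.962

End-effector z-axis (col 2 of R) = (-0.9620,0.2667,0.0580)
R[0][2] = -0.9620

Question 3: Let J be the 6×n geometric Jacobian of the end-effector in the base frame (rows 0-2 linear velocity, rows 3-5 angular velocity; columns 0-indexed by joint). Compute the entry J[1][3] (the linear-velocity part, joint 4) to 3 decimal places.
-0.433

prismatic axis z_3 = (0.7500,-0.4330,-0.5000)
J_v[:, 3] = z_3; J_ω[:, 3] = (0,0,0)
entry J[1][3] = -0.4330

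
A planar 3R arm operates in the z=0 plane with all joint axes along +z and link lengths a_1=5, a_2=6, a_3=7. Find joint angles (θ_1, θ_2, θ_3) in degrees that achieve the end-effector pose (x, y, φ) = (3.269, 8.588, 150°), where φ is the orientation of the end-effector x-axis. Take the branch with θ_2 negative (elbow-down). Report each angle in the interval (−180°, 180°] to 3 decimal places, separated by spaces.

wrist centre = target − a_3·(cos φ, sin φ) = (9.3312, 5.0880)
cos θ_2 = (112.9586−5²−6²)/(2·5·6) = 0.8660; θ_2 = -30.0055° (elbow-down)
β = atan2(5.0880,9.3312) = 28.6023°; ψ = atan2(-3.0005,10.1959) = -16.3984°
θ_1 = β − ψ = 45.0007°
θ_3 = φ − θ_1 − θ_2 = 135.0049° (wrapped to (-180°,180°])

45.001 -30.006 135.005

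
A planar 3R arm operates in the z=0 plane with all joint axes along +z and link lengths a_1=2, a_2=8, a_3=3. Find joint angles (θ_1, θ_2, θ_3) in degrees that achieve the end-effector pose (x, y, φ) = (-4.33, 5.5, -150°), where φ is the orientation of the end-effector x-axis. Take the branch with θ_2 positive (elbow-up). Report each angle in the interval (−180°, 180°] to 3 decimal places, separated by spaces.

-2.206 120.001 92.205

wrist centre = target − a_3·(cos φ, sin φ) = (-1.7319, 7.0000)
cos θ_2 = (51.9996−2²−8²)/(2·2·8) = -0.5000; θ_2 = 120.0009° (elbow-up)
β = atan2(7.0000,-1.7319) = 103.8969°; ψ = atan2(6.9281,-2.0001) = 106.1031°
θ_1 = β − ψ = -2.2062°
θ_3 = φ − θ_1 − θ_2 = 92.2053° (wrapped to (-180°,180°])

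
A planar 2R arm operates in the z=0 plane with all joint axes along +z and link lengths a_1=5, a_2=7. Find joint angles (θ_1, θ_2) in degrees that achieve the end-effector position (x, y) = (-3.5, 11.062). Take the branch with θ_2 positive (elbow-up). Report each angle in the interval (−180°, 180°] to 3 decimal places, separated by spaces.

cos θ_2 = (134.6178−5²−7²)/(2·5·7) = 0.8660; θ_2 = 30.0064° (elbow-up)
β = atan2(11.0620,-3.5000) = 107.5573°; ψ = atan2(3.5007,11.0618) = 17.5608°
θ_1 = β − ψ = 89.9965°

89.996 30.006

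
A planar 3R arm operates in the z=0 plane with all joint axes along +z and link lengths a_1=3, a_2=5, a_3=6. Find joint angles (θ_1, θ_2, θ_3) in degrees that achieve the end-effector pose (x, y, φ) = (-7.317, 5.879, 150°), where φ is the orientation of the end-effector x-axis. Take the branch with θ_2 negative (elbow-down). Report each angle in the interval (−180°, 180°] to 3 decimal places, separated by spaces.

wrist centre = target − a_3·(cos φ, sin φ) = (-2.1208, 2.8790)
cos θ_2 = (12.7866−3²−5²)/(2·3·5) = -0.7071; θ_2 = -135.0004° (elbow-down)
β = atan2(2.8790,-2.1208) = 126.3776°; ψ = atan2(-3.5355,-0.5356) = -98.6137°
θ_1 = β − ψ = 224.9913°
θ_3 = φ − θ_1 − θ_2 = 60.0091° (wrapped to (-180°,180°])

-135.009 -135.000 60.009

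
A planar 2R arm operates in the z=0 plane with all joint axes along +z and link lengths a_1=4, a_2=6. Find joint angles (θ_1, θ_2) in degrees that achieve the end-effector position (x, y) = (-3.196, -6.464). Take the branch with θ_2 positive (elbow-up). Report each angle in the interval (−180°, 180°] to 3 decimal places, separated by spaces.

-172.621 90.003

cos θ_2 = (51.9977−4²−6²)/(2·4·6) = -0.0000; θ_2 = 90.0027° (elbow-up)
β = atan2(-6.4640,-3.1960) = -116.3092°; ψ = atan2(6.0000,3.9997) = 56.3118°
θ_1 = β − ψ = -172.6210°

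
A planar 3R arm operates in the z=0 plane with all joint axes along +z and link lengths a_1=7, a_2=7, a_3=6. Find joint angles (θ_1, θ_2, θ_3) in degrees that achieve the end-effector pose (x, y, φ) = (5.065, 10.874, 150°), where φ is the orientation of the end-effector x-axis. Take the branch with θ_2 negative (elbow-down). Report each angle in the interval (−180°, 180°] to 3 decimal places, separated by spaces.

60.003 -45.004 135.001

wrist centre = target − a_3·(cos φ, sin φ) = (10.2612, 7.8740)
cos θ_2 = (167.2911−7²−7²)/(2·7·7) = 0.7071; θ_2 = -45.0044° (elbow-down)
β = atan2(7.8740,10.2612) = 37.5012°; ψ = atan2(-4.9501,11.9494) = -22.5022°
θ_1 = β − ψ = 60.0034°
θ_3 = φ − θ_1 − θ_2 = 135.0010° (wrapped to (-180°,180°])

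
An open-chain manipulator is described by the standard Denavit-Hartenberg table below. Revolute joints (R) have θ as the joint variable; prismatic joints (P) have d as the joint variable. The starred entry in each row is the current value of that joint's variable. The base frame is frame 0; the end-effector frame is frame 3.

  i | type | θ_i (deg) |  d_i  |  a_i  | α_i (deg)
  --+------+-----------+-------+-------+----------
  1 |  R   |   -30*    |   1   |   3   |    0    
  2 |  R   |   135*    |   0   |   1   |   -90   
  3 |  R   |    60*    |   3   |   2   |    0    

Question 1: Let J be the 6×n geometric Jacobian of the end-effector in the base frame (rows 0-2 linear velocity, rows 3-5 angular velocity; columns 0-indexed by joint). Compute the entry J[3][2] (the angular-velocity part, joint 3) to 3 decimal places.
-0.966

axis z_2 = (-0.9659,-0.2588,0.0000); lever o_n−o_2 = (-3.1566,0.1895,-1.7321)
cross product → J_v[:, 2] = (0.4483,-1.6730,-1.0000)
J_ω[:, 2] = z_2
entry J[3][2] = -0.9659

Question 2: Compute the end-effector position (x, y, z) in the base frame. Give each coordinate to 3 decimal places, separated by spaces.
-0.817 -0.345 -0.732

after link 1: o_1 = (2.5981, -1.5000, 1.0000)
after link 2: o_2 = (2.3393, -0.5341, 1.0000)
after link 3: o_3 = (-0.8173, -0.3446, -0.7321)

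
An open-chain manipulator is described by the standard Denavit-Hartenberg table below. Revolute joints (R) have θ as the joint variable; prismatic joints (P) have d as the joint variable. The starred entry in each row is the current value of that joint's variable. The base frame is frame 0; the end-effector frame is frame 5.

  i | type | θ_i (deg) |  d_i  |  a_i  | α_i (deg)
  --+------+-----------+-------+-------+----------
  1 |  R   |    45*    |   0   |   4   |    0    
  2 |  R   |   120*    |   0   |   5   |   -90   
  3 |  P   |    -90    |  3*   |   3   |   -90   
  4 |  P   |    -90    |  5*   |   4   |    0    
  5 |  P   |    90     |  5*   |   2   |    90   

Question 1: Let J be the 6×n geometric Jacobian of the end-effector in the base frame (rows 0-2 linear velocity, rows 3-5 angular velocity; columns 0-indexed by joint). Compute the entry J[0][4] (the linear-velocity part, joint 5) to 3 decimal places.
prismatic axis z_4 = (-0.9659,0.2588,-0.0000)
J_v[:, 4] = z_4; J_ω[:, 4] = (0,0,0)
entry J[0][4] = -0.9659

-0.966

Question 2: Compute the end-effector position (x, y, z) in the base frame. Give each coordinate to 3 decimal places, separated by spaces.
-13.472 -0.051 5.000

after link 1: o_1 = (2.8284, 2.8284, 0.0000)
after link 2: o_2 = (-2.0012, 4.1225, 0.0000)
after link 3: o_3 = (-2.7777, 1.2247, 3.0000)
after link 4: o_4 = (-8.6426, -1.3449, 3.0000)
after link 5: o_5 = (-13.4722, -0.0508, 5.0000)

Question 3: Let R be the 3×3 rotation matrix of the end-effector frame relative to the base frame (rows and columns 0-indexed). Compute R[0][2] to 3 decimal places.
-0.259

End-effector z-axis (col 2 of R) = (-0.2588,-0.9659,0.0000)
R[0][2] = -0.2588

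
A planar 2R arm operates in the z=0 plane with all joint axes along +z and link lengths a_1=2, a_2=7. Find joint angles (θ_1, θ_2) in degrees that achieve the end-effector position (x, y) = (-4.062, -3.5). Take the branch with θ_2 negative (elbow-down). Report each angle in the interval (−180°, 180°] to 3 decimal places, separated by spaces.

cos θ_2 = (28.7498−2²−7²)/(2·2·7) = -0.8661; θ_2 = -150.0059° (elbow-down)
β = atan2(-3.5000,-4.0620) = -139.2503°; ψ = atan2(-3.4994,-4.0625) = -139.2592°
θ_1 = β − ψ = 0.0088°

0.009 -150.006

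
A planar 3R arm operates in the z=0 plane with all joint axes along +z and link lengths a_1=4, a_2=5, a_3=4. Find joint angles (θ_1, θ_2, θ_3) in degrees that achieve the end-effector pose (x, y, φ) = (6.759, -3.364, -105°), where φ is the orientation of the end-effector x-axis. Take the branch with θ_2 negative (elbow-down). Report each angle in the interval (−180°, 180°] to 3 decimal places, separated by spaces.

wrist centre = target − a_3·(cos φ, sin φ) = (7.7943, 0.4997)
cos θ_2 = (61.0004−4²−5²)/(2·4·5) = 0.5000; θ_2 = -59.9993° (elbow-down)
β = atan2(0.4997,7.7943) = 3.6683°; ψ = atan2(-4.3301,6.5001) = -33.6701°
θ_1 = β − ψ = 37.3384°
θ_3 = φ − θ_1 − θ_2 = -82.3391° (wrapped to (-180°,180°])

37.338 -59.999 -82.339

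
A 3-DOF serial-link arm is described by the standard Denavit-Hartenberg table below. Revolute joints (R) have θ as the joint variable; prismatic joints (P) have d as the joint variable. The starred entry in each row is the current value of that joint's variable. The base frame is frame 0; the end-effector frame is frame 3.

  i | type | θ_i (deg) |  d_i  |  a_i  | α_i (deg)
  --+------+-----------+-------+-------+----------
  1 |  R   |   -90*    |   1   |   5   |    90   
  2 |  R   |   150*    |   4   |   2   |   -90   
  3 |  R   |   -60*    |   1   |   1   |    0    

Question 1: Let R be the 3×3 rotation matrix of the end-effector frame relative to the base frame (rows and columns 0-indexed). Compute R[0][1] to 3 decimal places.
End-effector y-axis (col 1 of R) = (0.5000,0.7500,0.4330)
R[0][1] = 0.5000

0.500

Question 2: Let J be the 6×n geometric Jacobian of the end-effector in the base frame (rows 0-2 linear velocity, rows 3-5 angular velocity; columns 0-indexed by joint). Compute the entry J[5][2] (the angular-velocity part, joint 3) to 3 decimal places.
-0.866

axis z_2 = (-0.0000,0.5000,-0.8660); lever o_n−o_2 = (-0.8660,0.9330,-0.6160)
cross product → J_v[:, 2] = (0.5000,0.7500,0.4330)
J_ω[:, 2] = z_2
entry J[5][2] = -0.8660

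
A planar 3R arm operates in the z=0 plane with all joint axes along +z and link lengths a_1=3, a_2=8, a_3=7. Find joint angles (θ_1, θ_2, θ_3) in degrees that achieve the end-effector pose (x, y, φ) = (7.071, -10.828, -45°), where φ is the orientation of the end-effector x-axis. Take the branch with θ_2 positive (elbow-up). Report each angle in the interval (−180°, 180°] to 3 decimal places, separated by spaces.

174.674 135.009 5.317

wrist centre = target − a_3·(cos φ, sin φ) = (2.1213, -5.8783)
cos θ_2 = (39.0536−3²−8²)/(2·3·8) = -0.7072; θ_2 = 135.0090° (elbow-up)
β = atan2(-5.8783,2.1213) = -70.1573°; ψ = atan2(5.6560,-2.6577) = 115.1688°
θ_1 = β − ψ = -185.3261°
θ_3 = φ − θ_1 − θ_2 = 5.3171° (wrapped to (-180°,180°])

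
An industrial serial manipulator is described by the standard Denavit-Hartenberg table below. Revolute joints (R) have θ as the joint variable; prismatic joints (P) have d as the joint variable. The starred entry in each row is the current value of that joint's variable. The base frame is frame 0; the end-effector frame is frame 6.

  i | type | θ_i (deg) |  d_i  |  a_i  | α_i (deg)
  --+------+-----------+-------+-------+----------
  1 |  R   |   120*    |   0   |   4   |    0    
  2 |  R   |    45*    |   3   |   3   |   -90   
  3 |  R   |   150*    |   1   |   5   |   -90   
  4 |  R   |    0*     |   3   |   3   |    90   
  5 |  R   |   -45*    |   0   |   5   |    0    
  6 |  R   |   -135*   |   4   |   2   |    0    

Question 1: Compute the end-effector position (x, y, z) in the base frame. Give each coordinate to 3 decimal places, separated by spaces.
1.526 -2.657 -2.232

after link 1: o_1 = (-2.0000, 3.4641, 0.0000)
after link 2: o_2 = (-4.8978, 4.2406, 3.0000)
after link 3: o_3 = (-0.9740, 2.1539, 0.5000)
after link 4: o_4 = (2.9844, 1.0933, 1.5981)
after link 5: o_5 = (4.2344, 0.7583, -3.2316)
after link 6: o_6 = (1.5261, -2.6571, -2.2316)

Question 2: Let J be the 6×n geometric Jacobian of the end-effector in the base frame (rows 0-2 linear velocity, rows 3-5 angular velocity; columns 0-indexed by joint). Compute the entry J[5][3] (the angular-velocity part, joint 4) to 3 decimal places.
axis z_3 = (0.4830,-0.1294,0.8660); lever o_n−o_3 = (2.5001,-4.8110,-2.7316)
cross product → J_v[:, 3] = (4.5199,3.4844,-2.0000)
J_ω[:, 3] = z_3
entry J[5][3] = 0.8660

0.866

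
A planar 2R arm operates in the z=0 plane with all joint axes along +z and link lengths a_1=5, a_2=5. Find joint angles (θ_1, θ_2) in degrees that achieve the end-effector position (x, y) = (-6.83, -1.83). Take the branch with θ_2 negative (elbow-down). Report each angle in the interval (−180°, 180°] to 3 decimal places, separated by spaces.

-119.999 -90.003

cos θ_2 = (49.9978−5²−5²)/(2·5·5) = -0.0000; θ_2 = -90.0025° (elbow-down)
β = atan2(-1.8300,-6.8300) = -165.0007°; ψ = atan2(-5.0000,4.9998) = -45.0013°
θ_1 = β − ψ = -119.9995°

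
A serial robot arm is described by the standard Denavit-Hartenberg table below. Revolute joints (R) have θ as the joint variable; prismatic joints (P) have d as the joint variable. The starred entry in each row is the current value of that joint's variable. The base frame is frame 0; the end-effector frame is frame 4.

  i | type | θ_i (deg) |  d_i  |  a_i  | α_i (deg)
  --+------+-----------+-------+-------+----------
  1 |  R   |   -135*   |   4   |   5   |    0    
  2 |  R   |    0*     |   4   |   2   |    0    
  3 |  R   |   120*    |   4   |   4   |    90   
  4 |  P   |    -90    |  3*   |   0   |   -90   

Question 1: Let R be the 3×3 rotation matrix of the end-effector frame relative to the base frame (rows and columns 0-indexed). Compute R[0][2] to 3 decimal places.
0.966

End-effector z-axis (col 2 of R) = (0.9659,-0.2588,0.0000)
R[0][2] = 0.9659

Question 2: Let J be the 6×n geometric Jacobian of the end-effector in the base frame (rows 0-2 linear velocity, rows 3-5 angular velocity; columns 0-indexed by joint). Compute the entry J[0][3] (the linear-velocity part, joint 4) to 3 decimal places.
prismatic axis z_3 = (-0.2588,-0.9659,0.0000)
J_v[:, 3] = z_3; J_ω[:, 3] = (0,0,0)
entry J[0][3] = -0.2588

-0.259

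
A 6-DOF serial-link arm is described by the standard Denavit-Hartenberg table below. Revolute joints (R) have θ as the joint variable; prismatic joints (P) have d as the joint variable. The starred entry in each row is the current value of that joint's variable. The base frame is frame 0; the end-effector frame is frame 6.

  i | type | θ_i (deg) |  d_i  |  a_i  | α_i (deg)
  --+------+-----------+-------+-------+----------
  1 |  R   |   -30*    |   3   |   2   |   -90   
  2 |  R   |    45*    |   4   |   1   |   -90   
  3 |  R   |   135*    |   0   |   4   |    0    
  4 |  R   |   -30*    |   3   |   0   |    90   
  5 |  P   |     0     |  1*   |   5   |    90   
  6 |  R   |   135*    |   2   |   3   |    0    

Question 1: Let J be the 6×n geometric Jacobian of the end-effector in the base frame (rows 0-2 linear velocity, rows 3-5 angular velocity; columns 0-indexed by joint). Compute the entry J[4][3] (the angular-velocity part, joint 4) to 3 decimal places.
0.354

axis z_3 = (-0.6124,0.3536,-0.7071); lever o_n−o_3 = (-1.0166,-3.5567,-2.3122)
cross product → J_v[:, 3] = (-3.3324,-0.6971,2.5374)
J_ω[:, 3] = z_3
entry J[4][3] = 0.3536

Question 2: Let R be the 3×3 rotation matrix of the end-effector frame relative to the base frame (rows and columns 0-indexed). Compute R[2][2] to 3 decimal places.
0.707

End-effector z-axis (col 2 of R) = (0.6124,-0.3536,0.7071)
R[2][2] = 0.7071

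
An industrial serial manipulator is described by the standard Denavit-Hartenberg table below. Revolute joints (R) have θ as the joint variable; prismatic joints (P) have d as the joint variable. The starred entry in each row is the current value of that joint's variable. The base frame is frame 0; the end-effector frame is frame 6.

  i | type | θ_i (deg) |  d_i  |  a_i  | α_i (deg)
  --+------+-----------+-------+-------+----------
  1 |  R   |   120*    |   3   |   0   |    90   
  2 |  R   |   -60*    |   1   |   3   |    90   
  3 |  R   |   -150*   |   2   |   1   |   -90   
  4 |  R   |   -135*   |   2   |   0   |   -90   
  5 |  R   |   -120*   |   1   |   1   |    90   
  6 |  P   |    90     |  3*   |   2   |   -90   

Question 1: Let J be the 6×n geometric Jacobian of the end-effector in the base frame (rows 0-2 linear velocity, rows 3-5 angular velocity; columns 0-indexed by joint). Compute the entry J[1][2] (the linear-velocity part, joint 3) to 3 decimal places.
axis z_2 = (0.4330,-0.7500,-0.5000); lever o_n−o_2 = (-1.5094,-5.0637,2.4272)
cross product → J_v[:, 2] = (-4.3522,-0.2963,-3.3247)
J_ω[:, 2] = z_2
entry J[1][2] = -0.2963

-0.296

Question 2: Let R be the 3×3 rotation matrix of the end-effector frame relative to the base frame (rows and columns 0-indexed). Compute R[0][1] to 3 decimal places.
-0.040

End-effector y-axis (col 1 of R) = (-0.0398,-0.1848,-0.9820)
R[0][1] = -0.0398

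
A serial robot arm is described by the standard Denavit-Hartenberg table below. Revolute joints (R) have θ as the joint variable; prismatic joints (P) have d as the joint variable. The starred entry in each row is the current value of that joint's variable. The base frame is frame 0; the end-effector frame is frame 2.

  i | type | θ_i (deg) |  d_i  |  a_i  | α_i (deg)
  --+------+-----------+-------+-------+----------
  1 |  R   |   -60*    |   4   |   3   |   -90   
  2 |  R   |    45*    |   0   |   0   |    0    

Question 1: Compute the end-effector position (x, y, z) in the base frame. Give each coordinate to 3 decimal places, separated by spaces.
1.500 -2.598 4.000

after link 1: o_1 = (1.5000, -2.5981, 4.0000)
after link 2: o_2 = (1.5000, -2.5981, 4.0000)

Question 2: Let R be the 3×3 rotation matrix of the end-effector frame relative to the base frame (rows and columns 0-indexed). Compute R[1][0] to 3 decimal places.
End-effector x-axis (col 0 of R) = (0.3536,-0.6124,-0.7071)
R[1][0] = -0.6124

-0.612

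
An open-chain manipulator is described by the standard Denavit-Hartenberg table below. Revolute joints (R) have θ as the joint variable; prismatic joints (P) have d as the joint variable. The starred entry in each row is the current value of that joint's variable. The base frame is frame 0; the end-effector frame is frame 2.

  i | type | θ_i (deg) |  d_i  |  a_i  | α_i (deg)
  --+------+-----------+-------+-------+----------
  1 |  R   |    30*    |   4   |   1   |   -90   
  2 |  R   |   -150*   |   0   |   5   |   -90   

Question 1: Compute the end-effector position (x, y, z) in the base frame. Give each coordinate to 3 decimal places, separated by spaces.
after link 1: o_1 = (0.8660, 0.5000, 4.0000)
after link 2: o_2 = (-2.8840, -1.6651, 6.5000)

-2.884 -1.665 6.500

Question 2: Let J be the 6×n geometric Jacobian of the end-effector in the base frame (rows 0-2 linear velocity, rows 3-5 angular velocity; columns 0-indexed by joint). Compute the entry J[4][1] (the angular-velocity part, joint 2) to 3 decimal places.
axis z_1 = (-0.5000,0.8660,0.0000); lever o_n−o_1 = (-3.7500,-2.1651,2.5000)
cross product → J_v[:, 1] = (2.1651,1.2500,4.3301)
J_ω[:, 1] = z_1
entry J[4][1] = 0.8660

0.866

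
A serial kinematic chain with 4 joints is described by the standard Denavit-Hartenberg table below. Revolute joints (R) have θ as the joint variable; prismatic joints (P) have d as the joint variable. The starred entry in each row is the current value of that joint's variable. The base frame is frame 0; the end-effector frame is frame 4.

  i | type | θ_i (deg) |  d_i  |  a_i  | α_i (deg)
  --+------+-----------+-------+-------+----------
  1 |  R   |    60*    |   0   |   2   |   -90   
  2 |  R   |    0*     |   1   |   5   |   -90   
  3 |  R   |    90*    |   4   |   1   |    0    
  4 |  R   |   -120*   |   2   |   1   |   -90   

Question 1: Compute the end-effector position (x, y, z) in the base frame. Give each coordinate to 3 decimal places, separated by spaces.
3.500 7.062 -6.000

after link 1: o_1 = (1.0000, 1.7321, 0.0000)
after link 2: o_2 = (2.6340, 6.5622, 0.0000)
after link 3: o_3 = (3.5000, 6.0622, -4.0000)
after link 4: o_4 = (3.5000, 7.0622, -6.0000)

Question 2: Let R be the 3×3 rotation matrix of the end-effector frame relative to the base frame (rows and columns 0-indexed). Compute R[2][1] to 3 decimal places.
1.000

End-effector y-axis (col 1 of R) = (0.0000,-0.0000,1.0000)
R[2][1] = 1.0000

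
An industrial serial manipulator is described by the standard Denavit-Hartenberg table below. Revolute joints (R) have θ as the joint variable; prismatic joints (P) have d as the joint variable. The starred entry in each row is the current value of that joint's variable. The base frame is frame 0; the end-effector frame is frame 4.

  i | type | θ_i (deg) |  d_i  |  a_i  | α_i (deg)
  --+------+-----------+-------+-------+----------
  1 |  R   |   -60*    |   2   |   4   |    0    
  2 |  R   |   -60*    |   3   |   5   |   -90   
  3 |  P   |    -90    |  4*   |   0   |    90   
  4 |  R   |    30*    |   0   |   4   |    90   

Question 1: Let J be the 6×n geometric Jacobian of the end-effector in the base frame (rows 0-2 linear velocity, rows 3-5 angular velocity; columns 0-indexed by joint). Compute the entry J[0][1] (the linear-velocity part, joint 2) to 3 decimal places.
7.330

axis z_1 = (0.0000,0.0000,1.0000); lever o_n−o_1 = (2.6962,-7.3301,6.4641)
cross product → J_v[:, 1] = (7.3301,2.6962,-0.0000)
J_ω[:, 1] = z_1
entry J[0][1] = 7.3301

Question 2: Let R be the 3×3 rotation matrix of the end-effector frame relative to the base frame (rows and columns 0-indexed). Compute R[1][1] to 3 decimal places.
End-effector y-axis (col 1 of R) = (0.5000,0.8660,0.0000)
R[1][1] = 0.8660

0.866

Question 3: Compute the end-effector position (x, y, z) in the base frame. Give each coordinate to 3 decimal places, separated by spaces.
4.696 -10.794 8.464

after link 1: o_1 = (2.0000, -3.4641, 2.0000)
after link 2: o_2 = (-0.5000, -7.7942, 5.0000)
after link 3: o_3 = (2.9641, -9.7942, 5.0000)
after link 4: o_4 = (4.6962, -10.7942, 8.4641)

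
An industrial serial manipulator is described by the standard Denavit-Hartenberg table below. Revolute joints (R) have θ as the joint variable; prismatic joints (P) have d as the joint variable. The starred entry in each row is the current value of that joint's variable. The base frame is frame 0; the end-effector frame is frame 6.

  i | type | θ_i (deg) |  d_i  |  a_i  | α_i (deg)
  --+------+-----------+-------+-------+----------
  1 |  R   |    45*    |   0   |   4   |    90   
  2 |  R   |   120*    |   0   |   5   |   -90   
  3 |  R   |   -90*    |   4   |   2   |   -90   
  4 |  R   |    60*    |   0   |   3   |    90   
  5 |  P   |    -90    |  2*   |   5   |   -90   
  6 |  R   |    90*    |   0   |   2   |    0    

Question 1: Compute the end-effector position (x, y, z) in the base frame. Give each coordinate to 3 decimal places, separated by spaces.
after link 1: o_1 = (2.8284, 2.8284, 0.0000)
after link 2: o_2 = (1.0607, 1.0607, 4.3301)
after link 3: o_3 = (0.0254, -2.8030, 2.3301)
after link 4: o_4 = (2.6770, -2.2727, 3.6292)
after link 5: o_5 = (5.0572, -2.3421, -1.2010)
after link 6: o_6 = (4.4448, -0.5049, -0.7010)

4.445 -0.505 -0.701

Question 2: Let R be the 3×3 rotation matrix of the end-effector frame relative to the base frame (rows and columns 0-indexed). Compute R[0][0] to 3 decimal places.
End-effector x-axis (col 0 of R) = (-0.3062,0.9186,0.2500)
R[0][0] = -0.3062

-0.306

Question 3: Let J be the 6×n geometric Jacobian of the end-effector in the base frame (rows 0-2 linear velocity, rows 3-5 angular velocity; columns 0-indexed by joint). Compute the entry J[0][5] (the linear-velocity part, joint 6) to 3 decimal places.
-0.707

axis z_5 = (0.8839,0.1768,0.4330); lever o_n−o_5 = (-0.6124,1.8371,0.5000)
cross product → J_v[:, 5] = (-0.7071,-0.7071,1.7321)
J_ω[:, 5] = z_5
entry J[0][5] = -0.7071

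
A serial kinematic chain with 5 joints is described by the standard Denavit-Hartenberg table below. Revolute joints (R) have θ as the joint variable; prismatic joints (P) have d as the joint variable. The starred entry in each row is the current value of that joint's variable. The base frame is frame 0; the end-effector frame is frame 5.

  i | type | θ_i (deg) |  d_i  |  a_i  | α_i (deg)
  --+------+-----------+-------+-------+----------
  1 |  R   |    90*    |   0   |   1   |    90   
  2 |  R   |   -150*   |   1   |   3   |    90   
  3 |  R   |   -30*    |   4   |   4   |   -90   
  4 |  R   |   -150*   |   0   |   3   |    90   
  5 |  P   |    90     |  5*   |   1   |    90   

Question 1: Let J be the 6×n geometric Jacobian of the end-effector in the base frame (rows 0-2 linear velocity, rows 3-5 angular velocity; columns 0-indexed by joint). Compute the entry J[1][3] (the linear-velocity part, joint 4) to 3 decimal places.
axis z_3 = (0.8660,-0.4330,-0.2500); lever o_n−o_3 = (3.4151,4.8056,-0.4934)
cross product → J_v[:, 3] = (1.4151,-0.4264,5.6405)
J_ω[:, 3] = z_3
entry J[1][3] = -0.4264

-0.426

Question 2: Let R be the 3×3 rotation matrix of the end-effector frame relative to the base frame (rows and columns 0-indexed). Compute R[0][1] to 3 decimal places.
End-effector y-axis (col 1 of R) = (0.2500,0.8080,-0.5335)
R[0][1] = 0.2500

0.250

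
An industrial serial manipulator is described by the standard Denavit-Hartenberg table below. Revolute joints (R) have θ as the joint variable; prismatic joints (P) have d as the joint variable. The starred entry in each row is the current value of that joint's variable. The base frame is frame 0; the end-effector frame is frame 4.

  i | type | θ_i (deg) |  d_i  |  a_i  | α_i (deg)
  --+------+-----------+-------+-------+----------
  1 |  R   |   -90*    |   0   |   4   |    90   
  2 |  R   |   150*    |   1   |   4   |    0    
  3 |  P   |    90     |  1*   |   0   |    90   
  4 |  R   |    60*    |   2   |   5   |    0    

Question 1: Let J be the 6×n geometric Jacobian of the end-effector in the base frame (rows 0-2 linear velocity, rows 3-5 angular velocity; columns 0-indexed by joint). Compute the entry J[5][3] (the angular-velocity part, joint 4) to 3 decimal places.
0.500

axis z_3 = (-0.0000,0.8660,0.5000); lever o_n−o_3 = (-4.3301,2.9821,-1.1651)
cross product → J_v[:, 3] = (-2.5000,-2.1651,3.7500)
J_ω[:, 3] = z_3
entry J[5][3] = 0.5000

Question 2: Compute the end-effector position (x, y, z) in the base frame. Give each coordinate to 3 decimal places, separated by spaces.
-6.330 2.446 0.835

after link 1: o_1 = (0.0000, -4.0000, 0.0000)
after link 2: o_2 = (-1.0000, -0.5359, 2.0000)
after link 3: o_3 = (-2.0000, -0.5359, 2.0000)
after link 4: o_4 = (-6.3301, 2.4462, 0.8349)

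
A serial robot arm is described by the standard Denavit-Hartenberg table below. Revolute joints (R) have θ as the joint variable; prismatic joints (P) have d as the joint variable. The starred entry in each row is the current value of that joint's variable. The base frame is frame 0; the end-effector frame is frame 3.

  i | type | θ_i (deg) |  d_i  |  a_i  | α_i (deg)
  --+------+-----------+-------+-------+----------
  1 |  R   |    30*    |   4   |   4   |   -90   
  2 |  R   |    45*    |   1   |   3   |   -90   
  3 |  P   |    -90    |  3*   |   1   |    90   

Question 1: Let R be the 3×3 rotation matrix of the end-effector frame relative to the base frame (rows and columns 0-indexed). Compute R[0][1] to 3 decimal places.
-0.612

End-effector y-axis (col 1 of R) = (-0.6124,-0.3536,-0.7071)
R[0][1] = -0.6124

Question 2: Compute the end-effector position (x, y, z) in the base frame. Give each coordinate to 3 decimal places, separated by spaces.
2.464 3.732 -0.243

after link 1: o_1 = (3.4641, 2.0000, 4.0000)
after link 2: o_2 = (4.8012, 3.9267, 1.8787)
after link 3: o_3 = (2.4641, 3.7321, -0.2426)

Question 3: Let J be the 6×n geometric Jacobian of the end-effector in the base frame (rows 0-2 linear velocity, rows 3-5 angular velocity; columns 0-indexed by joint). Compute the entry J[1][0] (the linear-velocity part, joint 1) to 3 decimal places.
axis z_0 = ẑ; lever o_n−o_0 = (2.4641,3.7321,-0.2426)
cross product → J_v[:, 0] = (-3.7321,2.4641,0.0000)
J_ω[:, 0] = z_0
entry J[1][0] = 2.4641

2.464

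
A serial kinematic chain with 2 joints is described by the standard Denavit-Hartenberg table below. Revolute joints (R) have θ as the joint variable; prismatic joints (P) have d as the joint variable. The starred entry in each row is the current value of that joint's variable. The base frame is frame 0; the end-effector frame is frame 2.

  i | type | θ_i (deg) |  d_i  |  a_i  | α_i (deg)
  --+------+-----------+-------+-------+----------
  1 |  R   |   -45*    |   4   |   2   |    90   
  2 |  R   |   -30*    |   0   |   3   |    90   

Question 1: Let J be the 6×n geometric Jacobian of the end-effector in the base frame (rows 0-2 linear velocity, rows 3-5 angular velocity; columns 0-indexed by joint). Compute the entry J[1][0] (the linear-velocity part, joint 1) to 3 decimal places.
axis z_0 = ẑ; lever o_n−o_0 = (3.2513,-3.2513,2.5000)
cross product → J_v[:, 0] = (3.2513,3.2513,-0.0000)
J_ω[:, 0] = z_0
entry J[1][0] = 3.2513

3.251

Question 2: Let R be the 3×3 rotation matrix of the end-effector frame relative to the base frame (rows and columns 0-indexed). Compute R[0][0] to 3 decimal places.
0.612

End-effector x-axis (col 0 of R) = (0.6124,-0.6124,-0.5000)
R[0][0] = 0.6124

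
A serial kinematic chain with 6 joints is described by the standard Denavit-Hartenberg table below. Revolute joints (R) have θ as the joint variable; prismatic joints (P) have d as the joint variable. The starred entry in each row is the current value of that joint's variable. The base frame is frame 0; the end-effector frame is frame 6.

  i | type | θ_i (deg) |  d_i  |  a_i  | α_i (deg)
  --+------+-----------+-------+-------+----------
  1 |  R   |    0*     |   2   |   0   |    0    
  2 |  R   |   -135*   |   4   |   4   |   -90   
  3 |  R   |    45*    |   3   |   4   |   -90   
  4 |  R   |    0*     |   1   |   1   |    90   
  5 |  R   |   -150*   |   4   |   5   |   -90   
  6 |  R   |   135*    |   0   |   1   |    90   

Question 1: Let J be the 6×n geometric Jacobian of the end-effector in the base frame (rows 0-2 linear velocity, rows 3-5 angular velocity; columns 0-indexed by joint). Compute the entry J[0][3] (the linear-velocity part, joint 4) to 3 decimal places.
axis z_3 = (0.5000,0.5000,-0.7071); lever o_n−o_3 = (3.1141,-1.5428,2.7324)
cross product → J_v[:, 3] = (0.2753,-3.5682,-2.3284)
J_ω[:, 3] = z_3
entry J[0][3] = 0.2753

0.275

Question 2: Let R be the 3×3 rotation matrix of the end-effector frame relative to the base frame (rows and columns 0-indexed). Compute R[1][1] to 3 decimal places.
End-effector y-axis (col 1 of R) = (-0.6830,-0.6830,0.2588)
R[1][1] = -0.6830

-0.683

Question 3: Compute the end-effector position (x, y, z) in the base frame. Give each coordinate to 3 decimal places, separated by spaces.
after link 1: o_1 = (0.0000, 0.0000, 2.0000)
after link 2: o_2 = (-2.8284, -2.8284, 6.0000)
after link 3: o_3 = (-2.7071, -6.9497, 3.1716)
after link 4: o_4 = (-2.7071, -6.9497, 1.7574)
after link 5: o_5 = (1.0364, -8.8631, 6.5870)
after link 6: o_6 = (0.4070, -8.4925, 5.9040)

0.407 -8.493 5.904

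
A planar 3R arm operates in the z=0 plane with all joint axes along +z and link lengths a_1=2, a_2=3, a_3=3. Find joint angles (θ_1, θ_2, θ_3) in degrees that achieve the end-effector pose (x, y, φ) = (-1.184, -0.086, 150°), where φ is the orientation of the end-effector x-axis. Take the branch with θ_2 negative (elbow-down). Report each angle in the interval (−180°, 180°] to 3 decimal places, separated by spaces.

wrist centre = target − a_3·(cos φ, sin φ) = (1.4141, -1.5860)
cos θ_2 = (4.5150−2²−3²)/(2·2·3) = -0.7071; θ_2 = -134.9980° (elbow-down)
β = atan2(-1.5860,1.4141) = -48.2798°; ψ = atan2(-2.1214,-0.1212) = -93.2712°
θ_1 = β − ψ = 44.9913°
θ_3 = φ − θ_1 − θ_2 = -119.9933° (wrapped to (-180°,180°])

44.991 -134.998 -119.993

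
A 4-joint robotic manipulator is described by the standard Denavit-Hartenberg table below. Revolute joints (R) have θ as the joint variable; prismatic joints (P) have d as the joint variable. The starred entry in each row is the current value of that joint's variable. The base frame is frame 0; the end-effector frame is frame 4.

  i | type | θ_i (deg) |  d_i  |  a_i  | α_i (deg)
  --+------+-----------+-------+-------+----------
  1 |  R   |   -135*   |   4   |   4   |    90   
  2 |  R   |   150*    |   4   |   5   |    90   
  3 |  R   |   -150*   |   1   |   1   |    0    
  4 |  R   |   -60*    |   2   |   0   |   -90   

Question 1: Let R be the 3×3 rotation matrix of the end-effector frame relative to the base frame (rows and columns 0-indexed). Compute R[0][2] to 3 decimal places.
End-effector z-axis (col 2 of R) = (0.3062,-0.9186,-0.2500)
R[0][2] = 0.3062

0.306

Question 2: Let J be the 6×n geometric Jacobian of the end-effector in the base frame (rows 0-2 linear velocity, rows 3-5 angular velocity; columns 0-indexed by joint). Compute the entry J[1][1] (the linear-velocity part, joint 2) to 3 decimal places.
3.299

axis z_1 = (-0.7071,0.7071,0.0000); lever o_n−o_1 = (-1.0040,3.9457,4.6651)
cross product → J_v[:, 1] = (3.2987,3.2987,-2.0801)
J_ω[:, 1] = z_1
entry J[1][1] = 3.2987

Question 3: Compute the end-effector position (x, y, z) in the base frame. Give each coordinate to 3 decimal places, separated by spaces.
after link 1: o_1 = (-2.8284, -2.8284, 4.0000)
after link 2: o_2 = (-2.5950, 3.0619, 6.5000)
after link 3: o_3 = (-3.1253, 1.8244, 6.9330)
after link 4: o_4 = (-3.8324, 1.1173, 8.6651)

-3.832 1.117 8.665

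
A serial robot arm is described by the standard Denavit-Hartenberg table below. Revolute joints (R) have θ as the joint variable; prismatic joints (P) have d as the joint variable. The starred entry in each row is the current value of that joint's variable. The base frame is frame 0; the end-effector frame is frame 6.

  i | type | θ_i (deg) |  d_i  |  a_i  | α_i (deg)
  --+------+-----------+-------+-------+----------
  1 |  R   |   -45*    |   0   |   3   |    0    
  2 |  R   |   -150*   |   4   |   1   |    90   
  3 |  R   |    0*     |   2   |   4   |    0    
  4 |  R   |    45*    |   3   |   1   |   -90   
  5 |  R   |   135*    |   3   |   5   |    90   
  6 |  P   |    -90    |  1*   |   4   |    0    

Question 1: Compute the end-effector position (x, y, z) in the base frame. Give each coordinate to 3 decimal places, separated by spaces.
after link 1: o_1 = (2.1213, -2.1213, 0.0000)
after link 2: o_2 = (1.1554, -1.8625, 4.0000)
after link 3: o_3 = (-2.1907, 1.1046, 4.0000)
after link 4: o_4 = (-2.0972, 4.1854, 4.7071)
after link 5: o_5 = (1.4516, -0.4257, 4.3284)
after link 6: o_6 = (-1.9465, -0.2473, 2.0000)

-1.946 -0.247 2.000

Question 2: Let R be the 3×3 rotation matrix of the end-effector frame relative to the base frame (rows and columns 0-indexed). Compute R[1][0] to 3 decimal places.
End-effector x-axis (col 0 of R) = (-0.6830,0.1830,-0.7071)
R[1][0] = 0.1830

0.183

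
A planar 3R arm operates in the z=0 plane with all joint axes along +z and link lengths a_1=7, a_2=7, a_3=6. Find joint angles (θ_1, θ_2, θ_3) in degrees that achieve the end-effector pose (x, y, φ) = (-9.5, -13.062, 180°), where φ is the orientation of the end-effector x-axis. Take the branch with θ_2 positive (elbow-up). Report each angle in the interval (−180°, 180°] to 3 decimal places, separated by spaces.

-120.003 30.005 -90.003

wrist centre = target − a_3·(cos φ, sin φ) = (-3.5000, -13.0620)
cos θ_2 = (182.8658−7²−7²)/(2·7·7) = 0.8660; θ_2 = 30.0054° (elbow-up)
β = atan2(-13.0620,-3.5000) = -105.0002°; ψ = atan2(3.5006,13.0618) = 15.0027°
θ_1 = β − ψ = -120.0029°
θ_3 = φ − θ_1 − θ_2 = -90.0025° (wrapped to (-180°,180°])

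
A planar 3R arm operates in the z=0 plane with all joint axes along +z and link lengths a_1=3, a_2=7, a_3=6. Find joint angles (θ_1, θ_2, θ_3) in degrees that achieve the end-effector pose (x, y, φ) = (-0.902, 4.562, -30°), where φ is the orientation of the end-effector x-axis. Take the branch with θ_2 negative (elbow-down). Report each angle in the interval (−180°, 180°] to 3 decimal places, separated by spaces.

150.004 -30.005 -150.000

wrist centre = target − a_3·(cos φ, sin φ) = (-6.0982, 7.5620)
cos θ_2 = (94.3713−3²−7²)/(2·3·7) = 0.8660; θ_2 = -30.0048° (elbow-down)
β = atan2(7.5620,-6.0982) = 128.8834°; ψ = atan2(-3.5005,9.0619) = -21.1210°
θ_1 = β − ψ = 150.0044°
θ_3 = φ − θ_1 − θ_2 = -149.9996° (wrapped to (-180°,180°])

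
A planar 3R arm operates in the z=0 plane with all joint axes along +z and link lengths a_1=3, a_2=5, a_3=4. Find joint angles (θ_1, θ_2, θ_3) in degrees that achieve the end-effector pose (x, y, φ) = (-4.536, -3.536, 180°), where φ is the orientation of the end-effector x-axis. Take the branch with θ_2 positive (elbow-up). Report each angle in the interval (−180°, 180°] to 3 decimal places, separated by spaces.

162.779 134.990 -117.769

wrist centre = target − a_3·(cos φ, sin φ) = (-0.5360, -3.5360)
cos θ_2 = (12.7906−3²−5²)/(2·3·5) = -0.7070; θ_2 = 134.9897° (elbow-up)
β = atan2(-3.5360,-0.5360) = -98.6195°; ψ = atan2(3.5362,-0.5349) = 98.6017°
θ_1 = β − ψ = -197.2212°
θ_3 = φ − θ_1 − θ_2 = -117.7686° (wrapped to (-180°,180°])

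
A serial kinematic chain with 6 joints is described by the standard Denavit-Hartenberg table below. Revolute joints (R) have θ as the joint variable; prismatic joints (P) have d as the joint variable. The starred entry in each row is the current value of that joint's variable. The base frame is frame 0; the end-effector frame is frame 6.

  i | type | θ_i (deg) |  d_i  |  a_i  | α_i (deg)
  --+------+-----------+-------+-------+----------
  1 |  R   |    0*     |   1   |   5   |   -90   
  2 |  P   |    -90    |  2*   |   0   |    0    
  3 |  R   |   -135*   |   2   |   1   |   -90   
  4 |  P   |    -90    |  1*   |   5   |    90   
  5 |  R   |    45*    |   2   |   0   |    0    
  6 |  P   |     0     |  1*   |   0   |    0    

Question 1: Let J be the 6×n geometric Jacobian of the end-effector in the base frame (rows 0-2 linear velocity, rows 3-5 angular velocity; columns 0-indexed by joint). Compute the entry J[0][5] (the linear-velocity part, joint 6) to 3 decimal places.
0.707

prismatic axis z_5 = (0.7071,0.0000,0.7071)
J_v[:, 5] = z_5; J_ω[:, 5] = (0,0,0)
entry J[0][5] = 0.7071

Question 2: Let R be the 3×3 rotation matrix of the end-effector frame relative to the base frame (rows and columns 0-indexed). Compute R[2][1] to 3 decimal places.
End-effector y-axis (col 1 of R) = (-0.5000,-0.7071,0.5000)
R[2][1] = 0.5000

0.500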